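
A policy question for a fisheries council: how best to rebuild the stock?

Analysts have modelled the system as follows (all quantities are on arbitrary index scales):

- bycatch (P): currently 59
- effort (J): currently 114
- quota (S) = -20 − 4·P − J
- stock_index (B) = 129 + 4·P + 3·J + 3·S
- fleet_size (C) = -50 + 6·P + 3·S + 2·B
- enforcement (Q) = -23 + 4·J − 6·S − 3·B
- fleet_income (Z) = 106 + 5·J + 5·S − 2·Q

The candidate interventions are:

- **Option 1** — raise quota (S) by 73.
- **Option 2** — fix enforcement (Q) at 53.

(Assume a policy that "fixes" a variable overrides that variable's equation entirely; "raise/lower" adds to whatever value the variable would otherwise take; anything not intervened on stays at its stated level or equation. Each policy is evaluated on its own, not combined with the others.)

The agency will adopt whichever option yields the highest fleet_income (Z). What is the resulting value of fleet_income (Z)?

Option 1 (S + 73):
  P = 59
  J = 114
  S = -20 − 4·59 − 114 (+73 from intervention) = -297
  B = 129 + 4·59 + 3·114 + 3·(-297) = -184
  Q = -23 + 4·114 − 6·(-297) − 3·(-184) = 2767
  Z = 106 + 5·114 + 5·(-297) − 2·2767 = -6343
Option 2 (Q := 53):
  P = 59
  J = 114
  S = -20 − 4·59 − 114 = -370
  B = 129 + 4·59 + 3·114 + 3·(-370) = -403
  Q = 53
  Z = 106 + 5·114 + 5·(-370) − 2·53 = -1280
Comparing — Option 1: Z=-6343, Option 2: Z=-1280. Highest is -1280 (Option 2).

-1280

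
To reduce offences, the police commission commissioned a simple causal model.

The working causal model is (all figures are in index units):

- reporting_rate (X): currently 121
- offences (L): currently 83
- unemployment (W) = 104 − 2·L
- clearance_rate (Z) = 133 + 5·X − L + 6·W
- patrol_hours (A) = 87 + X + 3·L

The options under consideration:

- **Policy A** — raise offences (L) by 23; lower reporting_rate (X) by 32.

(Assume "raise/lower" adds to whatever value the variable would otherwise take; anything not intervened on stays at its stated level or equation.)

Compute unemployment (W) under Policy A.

Policy A (L + 23, X − 32):
  L = 83 + 23 = 106
  W = 104 − 2·106 = -108

-108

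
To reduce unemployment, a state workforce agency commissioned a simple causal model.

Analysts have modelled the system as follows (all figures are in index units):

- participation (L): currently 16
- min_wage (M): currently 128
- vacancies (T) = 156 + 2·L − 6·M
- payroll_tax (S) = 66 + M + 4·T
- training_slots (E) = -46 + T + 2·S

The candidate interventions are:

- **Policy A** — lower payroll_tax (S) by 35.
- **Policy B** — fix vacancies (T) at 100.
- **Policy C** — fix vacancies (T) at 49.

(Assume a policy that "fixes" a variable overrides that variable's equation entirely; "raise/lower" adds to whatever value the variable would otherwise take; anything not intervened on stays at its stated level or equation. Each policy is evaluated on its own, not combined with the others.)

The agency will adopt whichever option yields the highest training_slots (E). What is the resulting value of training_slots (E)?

1242

Policy A (S − 35):
  L = 16
  M = 128
  T = 156 + 2·16 − 6·128 = -580
  S = 66 + 128 + 4·(-580) (−35 from intervention) = -2161
  E = -46 + (-580) + 2·(-2161) = -4948
Policy B (T := 100):
  L = 16
  M = 128
  T = 100
  S = 66 + 128 + 4·100 = 594
  E = -46 + 100 + 2·594 = 1242
Policy C (T := 49):
  L = 16
  M = 128
  T = 49
  S = 66 + 128 + 4·49 = 390
  E = -46 + 49 + 2·390 = 783
Comparing — Policy A: E=-4948, Policy B: E=1242, Policy C: E=783. Highest is 1242 (Policy B).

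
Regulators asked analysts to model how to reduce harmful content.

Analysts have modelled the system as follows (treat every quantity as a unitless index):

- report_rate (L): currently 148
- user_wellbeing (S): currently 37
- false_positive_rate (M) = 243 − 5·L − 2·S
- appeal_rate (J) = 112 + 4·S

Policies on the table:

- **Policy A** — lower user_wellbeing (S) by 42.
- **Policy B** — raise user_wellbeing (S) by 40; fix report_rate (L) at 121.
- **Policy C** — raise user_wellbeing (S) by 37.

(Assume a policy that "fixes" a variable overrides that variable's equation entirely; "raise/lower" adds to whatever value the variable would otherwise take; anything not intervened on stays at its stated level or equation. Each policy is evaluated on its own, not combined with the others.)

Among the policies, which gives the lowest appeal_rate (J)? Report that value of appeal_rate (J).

Policy A (S − 42):
  S = 37 − 42 = -5
  J = 112 + 4·(-5) = 92
Policy B (S + 40, L := 121):
  S = 37 + 40 = 77
  J = 112 + 4·77 = 420
Policy C (S + 37):
  S = 37 + 37 = 74
  J = 112 + 4·74 = 408
Comparing — Policy A: J=92, Policy B: J=420, Policy C: J=408. Lowest is 92 (Policy A).

92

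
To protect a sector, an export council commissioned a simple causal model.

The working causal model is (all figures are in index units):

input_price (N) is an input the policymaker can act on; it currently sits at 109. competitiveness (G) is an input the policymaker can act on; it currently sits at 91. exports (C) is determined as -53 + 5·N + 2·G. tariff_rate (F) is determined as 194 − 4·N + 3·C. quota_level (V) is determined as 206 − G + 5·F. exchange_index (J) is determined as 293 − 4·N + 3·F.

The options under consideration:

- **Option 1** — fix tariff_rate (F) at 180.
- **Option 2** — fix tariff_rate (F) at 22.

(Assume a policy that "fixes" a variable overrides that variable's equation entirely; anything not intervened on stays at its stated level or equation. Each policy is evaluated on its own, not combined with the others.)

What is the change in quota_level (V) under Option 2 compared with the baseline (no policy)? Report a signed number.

-8790

Baseline:
  N = 109
  G = 91
  C = -53 + 5·109 + 2·91 = 674
  F = 194 − 4·109 + 3·674 = 1780
  V = 206 − 91 + 5·1780 = 9015
Option 2 (F := 22):
  N = 109
  G = 91
  C = -53 + 5·109 + 2·91 = 674
  F = 22
  V = 206 − 91 + 5·22 = 225
Change in V: 225 − 9015 = -8790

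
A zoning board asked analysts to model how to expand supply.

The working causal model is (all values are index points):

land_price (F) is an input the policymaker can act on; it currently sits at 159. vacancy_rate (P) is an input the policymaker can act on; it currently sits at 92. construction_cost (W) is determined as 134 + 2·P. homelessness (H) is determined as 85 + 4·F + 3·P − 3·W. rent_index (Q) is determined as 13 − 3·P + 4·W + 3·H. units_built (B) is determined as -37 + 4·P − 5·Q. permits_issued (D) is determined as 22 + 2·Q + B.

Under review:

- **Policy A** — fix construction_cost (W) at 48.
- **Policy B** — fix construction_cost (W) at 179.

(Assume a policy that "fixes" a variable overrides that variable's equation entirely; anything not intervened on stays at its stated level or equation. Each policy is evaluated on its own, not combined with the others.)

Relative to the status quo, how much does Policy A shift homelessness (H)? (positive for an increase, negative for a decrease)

810

Baseline:
  F = 159
  P = 92
  W = 134 + 2·92 = 318
  H = 85 + 4·159 + 3·92 − 3·318 = 43
Policy A (W := 48):
  F = 159
  P = 92
  W = 48
  H = 85 + 4·159 + 3·92 − 3·48 = 853
Change in H: 853 − 43 = 810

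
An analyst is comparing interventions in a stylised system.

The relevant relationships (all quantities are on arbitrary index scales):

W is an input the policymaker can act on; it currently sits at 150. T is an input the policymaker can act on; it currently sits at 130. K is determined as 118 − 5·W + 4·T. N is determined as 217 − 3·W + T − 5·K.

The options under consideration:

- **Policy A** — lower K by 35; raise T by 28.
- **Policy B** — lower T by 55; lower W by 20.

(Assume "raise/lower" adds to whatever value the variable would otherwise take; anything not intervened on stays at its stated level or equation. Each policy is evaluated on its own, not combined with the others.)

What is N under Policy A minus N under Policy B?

-962

Policy A (K − 35, T + 28):
  W = 150
  T = 130 + 28 = 158
  K = 118 − 5·150 + 4·158 (−35 from intervention) = -35
  N = 217 − 3·150 + 158 − 5·(-35) = 100
Policy B (T − 55, W − 20):
  W = 150 − 20 = 130
  T = 130 − 55 = 75
  K = 118 − 5·130 + 4·75 = -232
  N = 217 − 3·130 + 75 − 5·(-232) = 1062
N: 100 − 1062 = -962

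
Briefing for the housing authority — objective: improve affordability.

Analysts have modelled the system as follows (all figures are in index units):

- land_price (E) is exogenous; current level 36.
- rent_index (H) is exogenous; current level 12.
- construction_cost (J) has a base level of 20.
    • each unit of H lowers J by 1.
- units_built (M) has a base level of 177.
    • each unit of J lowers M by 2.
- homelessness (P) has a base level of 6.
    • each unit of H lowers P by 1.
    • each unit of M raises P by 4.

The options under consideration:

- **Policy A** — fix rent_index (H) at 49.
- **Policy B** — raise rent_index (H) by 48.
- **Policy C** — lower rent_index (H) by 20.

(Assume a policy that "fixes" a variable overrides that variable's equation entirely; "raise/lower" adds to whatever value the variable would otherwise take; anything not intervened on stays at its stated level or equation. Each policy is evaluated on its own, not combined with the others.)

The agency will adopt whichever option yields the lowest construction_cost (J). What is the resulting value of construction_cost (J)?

Policy A (H := 49):
  H = 49
  J = 20 − 49 = -29
Policy B (H + 48):
  H = 12 + 48 = 60
  J = 20 − 60 = -40
Policy C (H − 20):
  H = 12 − 20 = -8
  J = 20 − (-8) = 28
Comparing — Policy A: J=-29, Policy B: J=-40, Policy C: J=28. Lowest is -40 (Policy B).

-40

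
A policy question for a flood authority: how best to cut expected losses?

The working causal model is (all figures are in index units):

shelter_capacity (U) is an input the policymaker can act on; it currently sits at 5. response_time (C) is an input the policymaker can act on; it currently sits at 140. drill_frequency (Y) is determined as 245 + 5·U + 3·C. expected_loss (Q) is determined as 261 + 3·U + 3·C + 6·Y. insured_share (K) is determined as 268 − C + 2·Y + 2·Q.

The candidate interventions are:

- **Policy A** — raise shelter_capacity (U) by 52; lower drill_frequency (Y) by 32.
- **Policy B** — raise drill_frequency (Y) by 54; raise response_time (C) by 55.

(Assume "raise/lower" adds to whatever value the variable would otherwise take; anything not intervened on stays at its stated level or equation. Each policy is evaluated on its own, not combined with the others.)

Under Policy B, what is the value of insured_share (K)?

14521

Policy B (Y + 54, C + 55):
  U = 5
  C = 140 + 55 = 195
  Y = 245 + 5·5 + 3·195 (+54 from intervention) = 909
  Q = 261 + 3·5 + 3·195 + 6·909 = 6315
  K = 268 − 195 + 2·909 + 2·6315 = 14521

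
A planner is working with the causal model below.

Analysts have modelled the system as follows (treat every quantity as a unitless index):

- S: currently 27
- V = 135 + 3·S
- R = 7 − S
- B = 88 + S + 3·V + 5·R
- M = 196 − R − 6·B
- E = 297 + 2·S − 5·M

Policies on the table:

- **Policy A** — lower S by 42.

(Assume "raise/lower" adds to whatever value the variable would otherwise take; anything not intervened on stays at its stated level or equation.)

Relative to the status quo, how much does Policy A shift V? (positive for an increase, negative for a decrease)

Baseline:
  S = 27
  V = 135 + 3·27 = 216
Policy A (S − 42):
  S = 27 − 42 = -15
  V = 135 + 3·(-15) = 90
Change in V: 90 − 216 = -126

-126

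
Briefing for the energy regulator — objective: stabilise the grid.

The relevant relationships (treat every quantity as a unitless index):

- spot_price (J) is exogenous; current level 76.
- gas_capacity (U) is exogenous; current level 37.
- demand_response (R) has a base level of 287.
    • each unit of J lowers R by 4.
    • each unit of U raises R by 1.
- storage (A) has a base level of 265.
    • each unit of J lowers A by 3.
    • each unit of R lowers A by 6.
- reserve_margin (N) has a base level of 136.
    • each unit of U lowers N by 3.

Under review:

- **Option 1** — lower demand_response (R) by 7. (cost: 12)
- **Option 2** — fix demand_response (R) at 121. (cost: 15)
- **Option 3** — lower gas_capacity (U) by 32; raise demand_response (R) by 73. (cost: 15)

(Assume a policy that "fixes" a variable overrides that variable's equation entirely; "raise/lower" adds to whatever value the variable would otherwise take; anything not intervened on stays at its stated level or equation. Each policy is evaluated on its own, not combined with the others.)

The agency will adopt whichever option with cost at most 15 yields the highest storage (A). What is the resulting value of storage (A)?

Option 1 (R − 7):
  J = 76
  U = 37
  R = 287 − 4·76 + 37 (−7 from intervention) = 13
  A = 265 − 3·76 − 6·13 = -41
Option 2 (R := 121):
  J = 76
  U = 37
  R = 121
  A = 265 − 3·76 − 6·121 = -689
Option 3 (U − 32, R + 73):
  J = 76
  U = 37 − 32 = 5
  R = 287 − 4·76 + 5 (+73 from intervention) = 61
  A = 265 − 3·76 − 6·61 = -329
Comparing — Option 1: A=-41, Option 2: A=-689, Option 3: A=-329. Highest is -41 (Option 1).

-41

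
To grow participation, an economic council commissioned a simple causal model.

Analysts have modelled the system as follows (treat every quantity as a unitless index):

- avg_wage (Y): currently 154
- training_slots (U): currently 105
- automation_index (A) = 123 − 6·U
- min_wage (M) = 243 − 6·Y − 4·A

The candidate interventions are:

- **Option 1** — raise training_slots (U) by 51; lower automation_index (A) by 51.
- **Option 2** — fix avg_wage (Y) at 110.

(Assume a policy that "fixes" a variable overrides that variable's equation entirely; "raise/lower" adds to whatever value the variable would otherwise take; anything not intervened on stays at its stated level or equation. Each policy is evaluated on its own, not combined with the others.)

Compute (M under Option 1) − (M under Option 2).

Option 1 (U + 51, A − 51):
  Y = 154
  U = 105 + 51 = 156
  A = 123 − 6·156 (−51 from intervention) = -864
  M = 243 − 6·154 − 4·(-864) = 2775
Option 2 (Y := 110):
  Y = 110
  U = 105
  A = 123 − 6·105 = -507
  M = 243 − 6·110 − 4·(-507) = 1611
M: 2775 − 1611 = 1164

1164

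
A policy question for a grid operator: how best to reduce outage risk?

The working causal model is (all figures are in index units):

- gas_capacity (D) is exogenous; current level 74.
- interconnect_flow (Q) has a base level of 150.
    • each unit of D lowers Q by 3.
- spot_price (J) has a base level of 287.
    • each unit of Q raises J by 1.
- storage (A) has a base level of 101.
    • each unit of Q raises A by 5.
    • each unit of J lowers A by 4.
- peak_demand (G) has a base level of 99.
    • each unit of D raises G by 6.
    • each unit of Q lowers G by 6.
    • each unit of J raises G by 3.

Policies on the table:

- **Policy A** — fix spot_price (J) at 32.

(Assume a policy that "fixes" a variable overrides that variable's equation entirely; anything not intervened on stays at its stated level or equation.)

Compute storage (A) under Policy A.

-387

Policy A (J := 32):
  D = 74
  Q = 150 − 3·74 = -72
  J = 32
  A = 101 + 5·(-72) − 4·32 = -387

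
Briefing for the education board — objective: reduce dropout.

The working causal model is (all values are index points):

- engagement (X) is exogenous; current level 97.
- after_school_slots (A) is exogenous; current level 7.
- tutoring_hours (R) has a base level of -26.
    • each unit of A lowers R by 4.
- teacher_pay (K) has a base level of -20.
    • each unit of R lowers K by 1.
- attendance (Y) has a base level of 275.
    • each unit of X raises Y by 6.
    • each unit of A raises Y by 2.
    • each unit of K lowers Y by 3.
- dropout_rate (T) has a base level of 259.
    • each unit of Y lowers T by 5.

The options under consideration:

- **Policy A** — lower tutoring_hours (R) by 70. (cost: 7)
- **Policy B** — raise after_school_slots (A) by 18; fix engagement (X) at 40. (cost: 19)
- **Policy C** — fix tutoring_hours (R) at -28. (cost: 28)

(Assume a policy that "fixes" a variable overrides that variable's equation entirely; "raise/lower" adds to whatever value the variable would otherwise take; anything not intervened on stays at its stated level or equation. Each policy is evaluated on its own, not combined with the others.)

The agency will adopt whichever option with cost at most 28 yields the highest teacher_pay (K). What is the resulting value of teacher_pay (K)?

Policy A (R − 70):
  A = 7
  R = -26 − 4·7 (−70 from intervention) = -124
  K = -20 − (-124) = 104
Policy B (A + 18, X := 40):
  A = 7 + 18 = 25
  R = -26 − 4·25 = -126
  K = -20 − (-126) = 106
Policy C (R := -28):
  A = 7
  R = -28
  K = -20 − (-28) = 8
Comparing — Policy A: K=104, Policy B: K=106, Policy C: K=8. Highest is 106 (Policy B).

106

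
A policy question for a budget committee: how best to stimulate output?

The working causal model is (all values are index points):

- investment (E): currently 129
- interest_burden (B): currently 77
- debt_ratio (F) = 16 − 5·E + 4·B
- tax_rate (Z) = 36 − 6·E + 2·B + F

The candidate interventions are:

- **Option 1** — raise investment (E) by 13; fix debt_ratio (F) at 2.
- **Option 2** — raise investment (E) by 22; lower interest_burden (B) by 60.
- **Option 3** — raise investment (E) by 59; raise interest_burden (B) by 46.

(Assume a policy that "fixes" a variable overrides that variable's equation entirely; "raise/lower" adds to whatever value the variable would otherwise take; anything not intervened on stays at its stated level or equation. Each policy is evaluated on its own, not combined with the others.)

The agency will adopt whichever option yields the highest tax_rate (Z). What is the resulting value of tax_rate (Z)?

-660

Option 1 (E + 13, F := 2):
  E = 129 + 13 = 142
  B = 77
  F = 2
  Z = 36 − 6·142 + 2·77 + 2 = -660
Option 2 (E + 22, B − 60):
  E = 129 + 22 = 151
  B = 77 − 60 = 17
  F = 16 − 5·151 + 4·17 = -671
  Z = 36 − 6·151 + 2·17 + (-671) = -1507
Option 3 (E + 59, B + 46):
  E = 129 + 59 = 188
  B = 77 + 46 = 123
  F = 16 − 5·188 + 4·123 = -432
  Z = 36 − 6·188 + 2·123 + (-432) = -1278
Comparing — Option 1: Z=-660, Option 2: Z=-1507, Option 3: Z=-1278. Highest is -660 (Option 1).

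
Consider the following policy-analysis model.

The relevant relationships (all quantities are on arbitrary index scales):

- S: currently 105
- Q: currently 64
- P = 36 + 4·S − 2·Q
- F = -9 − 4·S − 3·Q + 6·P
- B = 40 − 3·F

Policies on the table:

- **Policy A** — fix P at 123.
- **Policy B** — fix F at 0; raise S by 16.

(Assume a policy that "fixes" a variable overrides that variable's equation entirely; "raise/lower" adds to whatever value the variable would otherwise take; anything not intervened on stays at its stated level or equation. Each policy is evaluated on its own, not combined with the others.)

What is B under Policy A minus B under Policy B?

Policy A (P := 123):
  S = 105
  Q = 64
  P = 123
  F = -9 − 4·105 − 3·64 + 6·123 = 117
  B = 40 − 3·117 = -311
Policy B (F := 0, S + 16):
  S = 105 + 16 = 121
  Q = 64
  P = 36 + 4·121 − 2·64 = 392
  F = 0
  B = 40 − 3·0 = 40
B: -311 − 40 = -351

-351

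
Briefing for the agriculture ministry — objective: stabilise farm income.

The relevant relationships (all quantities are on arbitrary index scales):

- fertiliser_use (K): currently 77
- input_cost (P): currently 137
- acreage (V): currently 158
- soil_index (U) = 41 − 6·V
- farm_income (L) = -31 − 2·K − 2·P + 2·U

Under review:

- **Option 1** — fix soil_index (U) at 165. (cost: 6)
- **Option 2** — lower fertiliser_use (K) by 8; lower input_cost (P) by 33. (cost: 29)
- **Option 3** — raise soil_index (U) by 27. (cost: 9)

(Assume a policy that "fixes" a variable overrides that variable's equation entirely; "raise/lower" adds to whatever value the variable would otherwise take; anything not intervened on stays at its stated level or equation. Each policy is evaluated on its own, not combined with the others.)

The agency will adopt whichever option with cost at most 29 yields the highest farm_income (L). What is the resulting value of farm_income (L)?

-129

Option 1 (U := 165):
  K = 77
  P = 137
  V = 158
  U = 165
  L = -31 − 2·77 − 2·137 + 2·165 = -129
Option 2 (K − 8, P − 33):
  K = 77 − 8 = 69
  P = 137 − 33 = 104
  V = 158
  U = 41 − 6·158 = -907
  L = -31 − 2·69 − 2·104 + 2·(-907) = -2191
Option 3 (U + 27):
  K = 77
  P = 137
  V = 158
  U = 41 − 6·158 (+27 from intervention) = -880
  L = -31 − 2·77 − 2·137 + 2·(-880) = -2219
Comparing — Option 1: L=-129, Option 2: L=-2191, Option 3: L=-2219. Highest is -129 (Option 1).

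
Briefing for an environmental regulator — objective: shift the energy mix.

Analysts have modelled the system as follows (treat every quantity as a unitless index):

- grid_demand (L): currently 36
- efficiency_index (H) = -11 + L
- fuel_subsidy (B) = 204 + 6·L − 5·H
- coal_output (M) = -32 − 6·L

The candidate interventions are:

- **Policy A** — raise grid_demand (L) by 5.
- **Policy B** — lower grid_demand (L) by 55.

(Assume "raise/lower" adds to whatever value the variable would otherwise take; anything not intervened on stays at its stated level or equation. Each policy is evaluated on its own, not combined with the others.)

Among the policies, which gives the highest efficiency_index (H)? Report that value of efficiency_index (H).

30

Policy A (L + 5):
  L = 36 + 5 = 41
  H = -11 + 41 = 30
Policy B (L − 55):
  L = 36 − 55 = -19
  H = -11 + (-19) = -30
Comparing — Policy A: H=30, Policy B: H=-30. Highest is 30 (Policy A).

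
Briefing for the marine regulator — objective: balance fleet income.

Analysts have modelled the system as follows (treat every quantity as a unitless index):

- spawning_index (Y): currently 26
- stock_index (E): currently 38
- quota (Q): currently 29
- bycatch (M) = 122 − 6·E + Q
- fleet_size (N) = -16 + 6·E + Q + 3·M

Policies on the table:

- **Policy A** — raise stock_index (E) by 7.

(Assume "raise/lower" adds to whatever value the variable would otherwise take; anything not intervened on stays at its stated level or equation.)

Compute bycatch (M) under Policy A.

Policy A (E + 7):
  E = 38 + 7 = 45
  Q = 29
  M = 122 − 6·45 + 29 = -119

-119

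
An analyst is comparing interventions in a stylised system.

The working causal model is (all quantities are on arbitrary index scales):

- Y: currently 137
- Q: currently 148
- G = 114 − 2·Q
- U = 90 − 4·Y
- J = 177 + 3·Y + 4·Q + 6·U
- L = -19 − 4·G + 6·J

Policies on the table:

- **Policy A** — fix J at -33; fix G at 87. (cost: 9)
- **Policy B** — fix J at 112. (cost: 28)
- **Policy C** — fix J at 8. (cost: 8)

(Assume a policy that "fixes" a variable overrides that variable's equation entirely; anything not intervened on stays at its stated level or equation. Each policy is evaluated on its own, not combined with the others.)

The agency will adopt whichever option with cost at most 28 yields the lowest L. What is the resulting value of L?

-565

Policy A (J := -33, G := 87):
  Y = 137
  Q = 148
  G = 87
  U = 90 − 4·137 = -458
  J = -33
  L = -19 − 4·87 + 6·(-33) = -565
Policy B (J := 112):
  Y = 137
  Q = 148
  G = 114 − 2·148 = -182
  U = 90 − 4·137 = -458
  J = 112
  L = -19 − 4·(-182) + 6·112 = 1381
Policy C (J := 8):
  Y = 137
  Q = 148
  G = 114 − 2·148 = -182
  U = 90 − 4·137 = -458
  J = 8
  L = -19 − 4·(-182) + 6·8 = 757
Comparing — Policy A: L=-565, Policy B: L=1381, Policy C: L=757. Lowest is -565 (Policy A).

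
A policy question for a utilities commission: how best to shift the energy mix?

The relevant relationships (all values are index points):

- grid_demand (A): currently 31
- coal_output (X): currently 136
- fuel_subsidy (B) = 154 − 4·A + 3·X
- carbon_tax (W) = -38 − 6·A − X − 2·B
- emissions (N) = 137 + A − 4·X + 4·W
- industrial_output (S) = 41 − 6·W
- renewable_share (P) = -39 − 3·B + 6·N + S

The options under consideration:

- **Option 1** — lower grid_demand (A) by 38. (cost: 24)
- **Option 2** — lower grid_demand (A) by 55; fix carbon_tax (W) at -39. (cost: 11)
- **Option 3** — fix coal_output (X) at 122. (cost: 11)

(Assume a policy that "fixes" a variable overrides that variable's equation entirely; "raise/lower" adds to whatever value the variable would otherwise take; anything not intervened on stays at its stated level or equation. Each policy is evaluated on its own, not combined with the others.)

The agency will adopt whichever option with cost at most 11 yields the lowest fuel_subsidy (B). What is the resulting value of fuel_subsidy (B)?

Option 2 (A − 55, W := -39):
  A = 31 − 55 = -24
  X = 136
  B = 154 − 4·(-24) + 3·136 = 658
Option 3 (X := 122):
  A = 31
  X = 122
  B = 154 − 4·31 + 3·122 = 396
Comparing — Option 2: B=658, Option 3: B=396. Lowest is 396 (Option 3).

396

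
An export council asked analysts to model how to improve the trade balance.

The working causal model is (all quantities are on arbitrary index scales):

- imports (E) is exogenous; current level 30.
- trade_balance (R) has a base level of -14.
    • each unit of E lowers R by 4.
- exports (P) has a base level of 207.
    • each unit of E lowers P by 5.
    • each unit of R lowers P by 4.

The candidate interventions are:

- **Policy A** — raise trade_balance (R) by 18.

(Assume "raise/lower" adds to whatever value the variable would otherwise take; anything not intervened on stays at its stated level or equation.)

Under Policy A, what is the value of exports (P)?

Policy A (R + 18):
  E = 30
  R = -14 − 4·30 (+18 from intervention) = -116
  P = 207 − 5·30 − 4·(-116) = 521

521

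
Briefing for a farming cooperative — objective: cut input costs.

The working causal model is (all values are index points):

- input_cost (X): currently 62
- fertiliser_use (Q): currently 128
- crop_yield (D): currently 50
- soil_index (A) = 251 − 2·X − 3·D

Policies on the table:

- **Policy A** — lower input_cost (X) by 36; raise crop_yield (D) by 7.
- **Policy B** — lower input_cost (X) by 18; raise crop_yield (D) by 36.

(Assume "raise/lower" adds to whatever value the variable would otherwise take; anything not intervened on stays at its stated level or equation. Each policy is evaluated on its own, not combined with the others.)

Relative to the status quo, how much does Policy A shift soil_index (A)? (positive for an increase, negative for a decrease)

51

Baseline:
  X = 62
  D = 50
  A = 251 − 2·62 − 3·50 = -23
Policy A (X − 36, D + 7):
  X = 62 − 36 = 26
  D = 50 + 7 = 57
  A = 251 − 2·26 − 3·57 = 28
Change in A: 28 − (-23) = 51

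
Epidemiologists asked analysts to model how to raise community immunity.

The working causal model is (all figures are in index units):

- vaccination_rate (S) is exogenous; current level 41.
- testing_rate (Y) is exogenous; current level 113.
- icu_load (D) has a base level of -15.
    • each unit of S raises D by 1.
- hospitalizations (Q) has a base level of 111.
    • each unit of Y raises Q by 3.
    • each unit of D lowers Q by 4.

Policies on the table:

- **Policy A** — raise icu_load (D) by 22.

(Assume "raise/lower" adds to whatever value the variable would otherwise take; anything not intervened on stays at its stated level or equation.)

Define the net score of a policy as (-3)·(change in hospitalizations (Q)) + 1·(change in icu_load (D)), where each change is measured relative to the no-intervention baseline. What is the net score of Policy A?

Baseline:
  S = 41
  Y = 113
  D = -15 + 41 = 26
  Q = 111 + 3·113 − 4·26 = 346
Policy A (D + 22):
  S = 41
  Y = 113
  D = -15 + 41 (+22 from intervention) = 48
  Q = 111 + 3·113 − 4·48 = 258
ΔQ = 258 − 346 = -88; ΔD = 48 − 26 = 22
Score = (-3)·(-88) + 1·22 = 286

286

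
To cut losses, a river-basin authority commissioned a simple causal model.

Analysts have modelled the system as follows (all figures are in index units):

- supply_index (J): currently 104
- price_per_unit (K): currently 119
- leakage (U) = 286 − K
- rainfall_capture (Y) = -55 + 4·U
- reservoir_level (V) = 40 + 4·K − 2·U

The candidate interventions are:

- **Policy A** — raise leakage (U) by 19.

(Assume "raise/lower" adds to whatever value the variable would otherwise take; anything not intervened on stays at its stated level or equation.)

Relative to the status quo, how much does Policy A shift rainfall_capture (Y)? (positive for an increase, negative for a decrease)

Baseline:
  K = 119
  U = 286 − 119 = 167
  Y = -55 + 4·167 = 613
Policy A (U + 19):
  K = 119
  U = 286 − 119 (+19 from intervention) = 186
  Y = -55 + 4·186 = 689
Change in Y: 689 − 613 = 76

76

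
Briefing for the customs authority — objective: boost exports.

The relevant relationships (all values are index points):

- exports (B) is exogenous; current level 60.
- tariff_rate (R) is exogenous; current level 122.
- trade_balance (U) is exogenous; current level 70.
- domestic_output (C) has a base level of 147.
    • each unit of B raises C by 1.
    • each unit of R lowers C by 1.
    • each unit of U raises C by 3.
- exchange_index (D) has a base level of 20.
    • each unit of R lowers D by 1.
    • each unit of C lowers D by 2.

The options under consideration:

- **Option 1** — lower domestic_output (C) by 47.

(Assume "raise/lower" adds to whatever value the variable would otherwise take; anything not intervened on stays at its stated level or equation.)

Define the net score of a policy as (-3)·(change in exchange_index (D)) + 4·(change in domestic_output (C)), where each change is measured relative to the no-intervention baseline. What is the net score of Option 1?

-470

Baseline:
  B = 60
  R = 122
  U = 70
  C = 147 + 60 − 122 + 3·70 = 295
  D = 20 − 122 − 2·295 = -692
Option 1 (C − 47):
  B = 60
  R = 122
  U = 70
  C = 147 + 60 − 122 + 3·70 (−47 from intervention) = 248
  D = 20 − 122 − 2·248 = -598
ΔD = -598 − (-692) = 94; ΔC = 248 − 295 = -47
Score = (-3)·94 + 4·(-47) = -470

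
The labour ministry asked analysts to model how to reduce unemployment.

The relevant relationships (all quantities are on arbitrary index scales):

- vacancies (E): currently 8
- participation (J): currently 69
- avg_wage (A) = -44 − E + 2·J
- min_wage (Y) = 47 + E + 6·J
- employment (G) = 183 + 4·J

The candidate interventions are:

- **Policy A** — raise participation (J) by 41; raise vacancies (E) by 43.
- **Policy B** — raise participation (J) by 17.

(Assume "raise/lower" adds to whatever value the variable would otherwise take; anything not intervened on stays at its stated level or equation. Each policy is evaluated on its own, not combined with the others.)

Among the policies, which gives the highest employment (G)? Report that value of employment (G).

623

Policy A (J + 41, E + 43):
  J = 69 + 41 = 110
  G = 183 + 4·110 = 623
Policy B (J + 17):
  J = 69 + 17 = 86
  G = 183 + 4·86 = 527
Comparing — Policy A: G=623, Policy B: G=527. Highest is 623 (Policy A).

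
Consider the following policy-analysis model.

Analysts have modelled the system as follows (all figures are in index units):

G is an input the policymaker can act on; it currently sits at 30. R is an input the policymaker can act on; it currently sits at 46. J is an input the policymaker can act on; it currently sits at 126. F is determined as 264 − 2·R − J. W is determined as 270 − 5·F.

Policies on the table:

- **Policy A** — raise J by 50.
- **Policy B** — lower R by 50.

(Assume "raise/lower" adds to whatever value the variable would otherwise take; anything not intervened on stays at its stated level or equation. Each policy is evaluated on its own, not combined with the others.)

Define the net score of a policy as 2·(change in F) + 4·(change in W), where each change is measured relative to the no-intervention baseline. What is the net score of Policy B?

-1800

Baseline:
  R = 46
  J = 126
  F = 264 − 2·46 − 126 = 46
  W = 270 − 5·46 = 40
Policy B (R − 50):
  R = 46 − 50 = -4
  J = 126
  F = 264 − 2·(-4) − 126 = 146
  W = 270 − 5·146 = -460
ΔF = 146 − 46 = 100; ΔW = -460 − 40 = -500
Score = 2·100 + 4·(-500) = -1800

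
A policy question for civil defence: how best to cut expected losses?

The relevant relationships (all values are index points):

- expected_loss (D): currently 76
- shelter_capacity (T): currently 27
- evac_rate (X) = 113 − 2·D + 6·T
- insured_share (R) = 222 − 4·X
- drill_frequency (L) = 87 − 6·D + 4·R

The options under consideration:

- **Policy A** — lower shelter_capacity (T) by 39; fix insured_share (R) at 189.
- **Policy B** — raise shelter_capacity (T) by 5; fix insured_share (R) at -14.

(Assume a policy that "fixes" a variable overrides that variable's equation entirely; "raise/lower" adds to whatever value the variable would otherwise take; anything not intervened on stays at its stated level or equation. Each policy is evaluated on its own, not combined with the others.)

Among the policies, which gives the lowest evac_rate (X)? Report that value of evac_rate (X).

Policy A (T − 39, R := 189):
  D = 76
  T = 27 − 39 = -12
  X = 113 − 2·76 + 6·(-12) = -111
Policy B (T + 5, R := -14):
  D = 76
  T = 27 + 5 = 32
  X = 113 − 2·76 + 6·32 = 153
Comparing — Policy A: X=-111, Policy B: X=153. Lowest is -111 (Policy A).

-111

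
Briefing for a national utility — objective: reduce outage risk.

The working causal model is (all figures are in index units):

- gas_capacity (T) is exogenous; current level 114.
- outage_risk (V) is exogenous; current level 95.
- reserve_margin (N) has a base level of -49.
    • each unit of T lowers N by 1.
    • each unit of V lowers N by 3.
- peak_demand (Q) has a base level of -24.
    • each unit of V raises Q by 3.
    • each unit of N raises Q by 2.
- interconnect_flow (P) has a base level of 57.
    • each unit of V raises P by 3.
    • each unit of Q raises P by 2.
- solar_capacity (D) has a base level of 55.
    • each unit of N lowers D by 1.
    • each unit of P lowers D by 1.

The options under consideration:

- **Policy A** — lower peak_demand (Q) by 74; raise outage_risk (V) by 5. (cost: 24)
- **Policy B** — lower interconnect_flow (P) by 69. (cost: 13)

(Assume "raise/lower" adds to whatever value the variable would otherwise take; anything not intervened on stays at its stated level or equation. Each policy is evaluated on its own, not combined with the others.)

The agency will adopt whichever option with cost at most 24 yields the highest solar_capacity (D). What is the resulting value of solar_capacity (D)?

Policy A (Q − 74, V + 5):
  T = 114
  V = 95 + 5 = 100
  N = -49 − 114 − 3·100 = -463
  Q = -24 + 3·100 + 2·(-463) (−74 from intervention) = -724
  P = 57 + 3·100 + 2·(-724) = -1091
  D = 55 − (-463) − (-1091) = 1609
Policy B (P − 69):
  T = 114
  V = 95
  N = -49 − 114 − 3·95 = -448
  Q = -24 + 3·95 + 2·(-448) = -635
  P = 57 + 3·95 + 2·(-635) (−69 from intervention) = -997
  D = 55 − (-448) − (-997) = 1500
Comparing — Policy A: D=1609, Policy B: D=1500. Highest is 1609 (Policy A).

1609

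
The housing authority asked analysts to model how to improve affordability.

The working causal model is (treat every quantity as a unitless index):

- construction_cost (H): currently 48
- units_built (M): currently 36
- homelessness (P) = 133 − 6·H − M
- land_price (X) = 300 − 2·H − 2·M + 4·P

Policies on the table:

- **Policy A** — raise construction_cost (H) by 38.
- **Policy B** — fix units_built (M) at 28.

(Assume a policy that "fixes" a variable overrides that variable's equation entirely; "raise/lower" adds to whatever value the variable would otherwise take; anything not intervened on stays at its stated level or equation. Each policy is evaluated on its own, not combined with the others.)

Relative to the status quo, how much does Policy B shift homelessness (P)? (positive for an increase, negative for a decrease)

Baseline:
  H = 48
  M = 36
  P = 133 − 6·48 − 36 = -191
Policy B (M := 28):
  H = 48
  M = 28
  P = 133 − 6·48 − 28 = -183
Change in P: -183 − (-191) = 8

8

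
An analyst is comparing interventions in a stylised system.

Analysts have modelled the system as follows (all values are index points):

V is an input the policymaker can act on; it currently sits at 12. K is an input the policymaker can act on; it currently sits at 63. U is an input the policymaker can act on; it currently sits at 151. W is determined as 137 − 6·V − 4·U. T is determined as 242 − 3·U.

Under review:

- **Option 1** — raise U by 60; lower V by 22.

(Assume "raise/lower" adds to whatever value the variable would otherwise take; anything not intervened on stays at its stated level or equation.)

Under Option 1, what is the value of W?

-647

Option 1 (U + 60, V − 22):
  V = 12 − 22 = -10
  U = 151 + 60 = 211
  W = 137 − 6·(-10) − 4·211 = -647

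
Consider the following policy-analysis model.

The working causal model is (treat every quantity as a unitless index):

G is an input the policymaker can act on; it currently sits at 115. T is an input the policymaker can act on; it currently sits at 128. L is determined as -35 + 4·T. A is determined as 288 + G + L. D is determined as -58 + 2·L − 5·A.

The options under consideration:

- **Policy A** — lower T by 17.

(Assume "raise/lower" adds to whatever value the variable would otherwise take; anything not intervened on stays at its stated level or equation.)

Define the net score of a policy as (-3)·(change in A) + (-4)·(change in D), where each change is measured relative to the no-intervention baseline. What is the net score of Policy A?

-612

Baseline:
  G = 115
  T = 128
  L = -35 + 4·128 = 477
  A = 288 + 115 + 477 = 880
  D = -58 + 2·477 − 5·880 = -3504
Policy A (T − 17):
  G = 115
  T = 128 − 17 = 111
  L = -35 + 4·111 = 409
  A = 288 + 115 + 409 = 812
  D = -58 + 2·409 − 5·812 = -3300
ΔA = 812 − 880 = -68; ΔD = -3300 − (-3504) = 204
Score = (-3)·(-68) + (-4)·204 = -612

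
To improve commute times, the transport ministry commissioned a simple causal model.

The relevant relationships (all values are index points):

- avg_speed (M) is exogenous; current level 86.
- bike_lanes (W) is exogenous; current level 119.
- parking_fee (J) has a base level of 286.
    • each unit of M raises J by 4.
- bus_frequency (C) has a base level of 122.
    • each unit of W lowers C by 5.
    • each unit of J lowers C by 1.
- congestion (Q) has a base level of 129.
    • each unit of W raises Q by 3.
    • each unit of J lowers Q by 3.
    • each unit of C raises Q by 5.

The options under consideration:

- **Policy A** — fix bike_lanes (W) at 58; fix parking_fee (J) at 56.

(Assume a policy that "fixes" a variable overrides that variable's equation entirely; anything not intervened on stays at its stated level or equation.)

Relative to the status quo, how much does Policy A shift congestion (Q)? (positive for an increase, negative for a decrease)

Baseline:
  M = 86
  W = 119
  J = 286 + 4·86 = 630
  C = 122 − 5·119 − 630 = -1103
  Q = 129 + 3·119 − 3·630 + 5·(-1103) = -6919
Policy A (W := 58, J := 56):
  M = 86
  W = 58
  J = 56
  C = 122 − 5·58 − 56 = -224
  Q = 129 + 3·58 − 3·56 + 5·(-224) = -985
Change in Q: -985 − (-6919) = 5934

5934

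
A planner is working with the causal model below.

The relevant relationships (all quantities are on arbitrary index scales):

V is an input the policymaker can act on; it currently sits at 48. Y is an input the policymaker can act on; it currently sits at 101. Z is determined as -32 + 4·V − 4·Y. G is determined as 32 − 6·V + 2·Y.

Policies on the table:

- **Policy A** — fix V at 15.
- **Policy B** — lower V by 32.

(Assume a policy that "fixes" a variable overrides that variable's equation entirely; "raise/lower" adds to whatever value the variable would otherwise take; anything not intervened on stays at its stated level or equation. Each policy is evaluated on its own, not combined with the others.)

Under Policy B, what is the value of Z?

Policy B (V − 32):
  V = 48 − 32 = 16
  Y = 101
  Z = -32 + 4·16 − 4·101 = -372

-372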